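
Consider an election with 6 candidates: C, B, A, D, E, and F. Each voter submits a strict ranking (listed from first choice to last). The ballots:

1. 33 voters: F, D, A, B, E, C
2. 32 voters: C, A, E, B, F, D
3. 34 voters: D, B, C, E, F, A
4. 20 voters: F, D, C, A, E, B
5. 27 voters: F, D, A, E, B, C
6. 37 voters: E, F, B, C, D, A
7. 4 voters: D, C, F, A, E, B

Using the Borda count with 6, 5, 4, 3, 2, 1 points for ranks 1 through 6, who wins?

F

C: 33·1 + 32·6 + 34·4 + 20·4 + 27·1 + 37·3 + 4·5 = 599
B: 33·3 + 32·3 + 34·5 + 20·1 + 27·2 + 37·4 + 4·1 = 591
A: 33·4 + 32·5 + 34·1 + 20·3 + 27·4 + 37·1 + 4·3 = 543
D: 33·5 + 32·1 + 34·6 + 20·5 + 27·5 + 37·2 + 4·6 = 734
E: 33·2 + 32·4 + 34·3 + 20·2 + 27·3 + 37·6 + 4·2 = 647
F: 33·6 + 32·2 + 34·2 + 20·6 + 27·6 + 37·5 + 4·4 = 813
F has the highest Borda score (813).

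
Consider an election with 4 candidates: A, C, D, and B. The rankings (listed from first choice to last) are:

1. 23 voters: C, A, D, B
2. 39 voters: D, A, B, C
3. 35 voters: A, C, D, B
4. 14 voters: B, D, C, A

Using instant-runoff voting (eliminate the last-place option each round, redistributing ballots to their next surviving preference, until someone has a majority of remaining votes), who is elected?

Round 1: A 35, C 23, D 39, B 14. Eliminate B.
Round 2: A 35, C 23, D 53. Eliminate C.
Round 3: A 58, D 53. A has a majority.

A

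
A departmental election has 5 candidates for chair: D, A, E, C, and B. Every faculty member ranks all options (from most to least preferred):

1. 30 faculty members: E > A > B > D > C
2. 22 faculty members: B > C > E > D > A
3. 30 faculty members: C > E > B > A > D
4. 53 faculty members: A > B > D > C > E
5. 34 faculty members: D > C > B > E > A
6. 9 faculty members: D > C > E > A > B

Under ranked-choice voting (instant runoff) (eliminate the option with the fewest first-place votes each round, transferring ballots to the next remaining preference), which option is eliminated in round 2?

E

Round 1: D 43, A 53, E 30, C 30, B 22. Eliminate B.
Round 2: D 43, A 53, E 30, C 52. Eliminate E.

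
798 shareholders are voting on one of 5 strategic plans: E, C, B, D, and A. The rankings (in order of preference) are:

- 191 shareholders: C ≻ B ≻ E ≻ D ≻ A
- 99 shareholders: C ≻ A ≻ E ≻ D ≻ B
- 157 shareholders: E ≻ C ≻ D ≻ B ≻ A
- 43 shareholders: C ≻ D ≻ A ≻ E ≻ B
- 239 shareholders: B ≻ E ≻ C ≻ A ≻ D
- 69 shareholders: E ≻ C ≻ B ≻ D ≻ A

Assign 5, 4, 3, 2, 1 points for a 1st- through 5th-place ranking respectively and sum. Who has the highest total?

C

E: 191·3 + 99·3 + 157·5 + 43·2 + 239·4 + 69·5 = 3042
C: 191·5 + 99·5 + 157·4 + 43·5 + 239·3 + 69·4 = 3286
B: 191·4 + 99·1 + 157·2 + 43·1 + 239·5 + 69·3 = 2622
D: 191·2 + 99·2 + 157·3 + 43·4 + 239·1 + 69·2 = 1600
A: 191·1 + 99·4 + 157·1 + 43·3 + 239·2 + 69·1 = 1420
C has the highest Borda score (3286).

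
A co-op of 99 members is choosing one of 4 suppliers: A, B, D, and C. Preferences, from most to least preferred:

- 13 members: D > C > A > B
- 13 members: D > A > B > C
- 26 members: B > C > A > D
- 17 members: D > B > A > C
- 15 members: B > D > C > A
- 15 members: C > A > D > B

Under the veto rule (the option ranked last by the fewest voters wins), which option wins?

Last-place votes: A 15, B 28, D 26, C 30.
A is ranked last by the fewest voters, so A wins.

A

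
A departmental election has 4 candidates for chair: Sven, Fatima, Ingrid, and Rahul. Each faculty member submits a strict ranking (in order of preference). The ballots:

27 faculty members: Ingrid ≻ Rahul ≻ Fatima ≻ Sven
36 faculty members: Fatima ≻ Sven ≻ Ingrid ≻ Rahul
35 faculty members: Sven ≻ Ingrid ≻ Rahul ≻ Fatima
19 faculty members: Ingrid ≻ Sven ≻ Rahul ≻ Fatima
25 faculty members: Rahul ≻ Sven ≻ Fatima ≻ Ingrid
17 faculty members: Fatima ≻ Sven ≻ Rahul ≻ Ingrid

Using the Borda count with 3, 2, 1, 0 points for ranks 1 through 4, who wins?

Sven

Sven: 27·0 + 36·2 + 35·3 + 19·2 + 25·2 + 17·2 = 299
Fatima: 27·1 + 36·3 + 35·0 + 19·0 + 25·1 + 17·3 = 211
Ingrid: 27·3 + 36·1 + 35·2 + 19·3 + 25·0 + 17·0 = 244
Rahul: 27·2 + 36·0 + 35·1 + 19·1 + 25·3 + 17·1 = 200
Sven has the highest Borda score (299).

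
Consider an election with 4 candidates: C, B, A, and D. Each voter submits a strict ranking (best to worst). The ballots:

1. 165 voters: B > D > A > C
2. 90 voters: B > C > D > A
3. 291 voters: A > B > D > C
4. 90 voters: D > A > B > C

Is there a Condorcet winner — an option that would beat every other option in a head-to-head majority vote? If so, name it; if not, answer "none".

none

Checking pairwise contests:
B beats C 636–0.
A beats B 381–255.
D beats A 345–291.
B beats D 546–90.
Every option loses at least one head-to-head, so there is no Condorcet winner.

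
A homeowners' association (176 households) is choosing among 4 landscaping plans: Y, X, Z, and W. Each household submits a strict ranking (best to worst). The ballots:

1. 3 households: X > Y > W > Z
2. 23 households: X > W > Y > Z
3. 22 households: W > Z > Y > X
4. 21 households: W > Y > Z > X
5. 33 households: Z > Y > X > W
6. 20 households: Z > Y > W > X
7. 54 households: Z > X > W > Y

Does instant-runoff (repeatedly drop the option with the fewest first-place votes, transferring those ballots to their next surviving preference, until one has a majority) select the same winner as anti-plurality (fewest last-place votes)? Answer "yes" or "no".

yes

Instant-runoff — R1 Y 0, X 26, Z 107, W 43 (Z winner). Winner: Z.
Anti-plurality — last-place votes: Y 54, X 63, Z 26, W 33. Winner: Z.
The two methods agree.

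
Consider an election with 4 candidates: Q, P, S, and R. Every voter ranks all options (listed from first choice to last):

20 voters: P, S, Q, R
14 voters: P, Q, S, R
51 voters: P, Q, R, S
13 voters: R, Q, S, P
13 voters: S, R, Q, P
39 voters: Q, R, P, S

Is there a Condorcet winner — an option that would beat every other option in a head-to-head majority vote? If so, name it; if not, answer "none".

P vs Q: 85–65 for P.
P vs S: 124–26 for P.
P vs R: 85–65 for P.
P beats every other option head-to-head.

P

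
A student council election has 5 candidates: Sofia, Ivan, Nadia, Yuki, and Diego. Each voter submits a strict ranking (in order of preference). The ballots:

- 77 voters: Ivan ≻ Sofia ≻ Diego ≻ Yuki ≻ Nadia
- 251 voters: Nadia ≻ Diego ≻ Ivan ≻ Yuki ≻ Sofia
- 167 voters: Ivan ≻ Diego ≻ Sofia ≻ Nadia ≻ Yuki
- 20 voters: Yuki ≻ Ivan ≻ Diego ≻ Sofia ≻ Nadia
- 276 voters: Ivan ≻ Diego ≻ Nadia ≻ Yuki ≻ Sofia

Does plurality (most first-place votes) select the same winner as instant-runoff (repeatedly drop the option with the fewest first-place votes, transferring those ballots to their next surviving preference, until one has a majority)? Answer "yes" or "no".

yes

Plurality — first-place votes: Sofia 0, Ivan 520, Nadia 251, Yuki 20, Diego 0. Winner: Ivan.
Instant-runoff — R1 Sofia 0, Ivan 520, Nadia 251, Yuki 20, Diego 0 (Ivan winner). Winner: Ivan.
The two methods agree.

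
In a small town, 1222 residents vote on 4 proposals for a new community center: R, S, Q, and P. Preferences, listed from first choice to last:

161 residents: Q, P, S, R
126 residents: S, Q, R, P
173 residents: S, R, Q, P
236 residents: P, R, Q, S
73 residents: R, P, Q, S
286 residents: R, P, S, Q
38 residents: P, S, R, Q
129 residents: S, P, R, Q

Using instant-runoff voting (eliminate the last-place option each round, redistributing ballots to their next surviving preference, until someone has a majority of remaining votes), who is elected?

Round 1: R 359, S 428, Q 161, P 274. Eliminate Q.
Round 2: R 359, S 428, P 435. Eliminate R.
Round 3: S 428, P 794. P has a majority.

P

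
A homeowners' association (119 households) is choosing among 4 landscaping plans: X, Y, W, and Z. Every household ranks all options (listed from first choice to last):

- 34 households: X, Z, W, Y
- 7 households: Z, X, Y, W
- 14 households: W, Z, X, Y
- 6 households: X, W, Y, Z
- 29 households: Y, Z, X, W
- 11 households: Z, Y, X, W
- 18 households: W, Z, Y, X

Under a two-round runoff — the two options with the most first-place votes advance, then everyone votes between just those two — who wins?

X

Round 1 first-place votes: X 40, Y 29, W 32, Z 18.
X and W advance.
Runoff: X is preferred to W by 87 voters; W by 32.
X wins the runoff.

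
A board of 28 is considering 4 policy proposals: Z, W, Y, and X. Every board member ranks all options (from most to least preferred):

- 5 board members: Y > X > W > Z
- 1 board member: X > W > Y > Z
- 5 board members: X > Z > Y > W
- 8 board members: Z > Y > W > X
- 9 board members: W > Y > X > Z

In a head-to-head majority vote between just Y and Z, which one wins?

Y

Voters preferring Y to Z: 15; preferring Z to Y: 13.
Y wins the head-to-head.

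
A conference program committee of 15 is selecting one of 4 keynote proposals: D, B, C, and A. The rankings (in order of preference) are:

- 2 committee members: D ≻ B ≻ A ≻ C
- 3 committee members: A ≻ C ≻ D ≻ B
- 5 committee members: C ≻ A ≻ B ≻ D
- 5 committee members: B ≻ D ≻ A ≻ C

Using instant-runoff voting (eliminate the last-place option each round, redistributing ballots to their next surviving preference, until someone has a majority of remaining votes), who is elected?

C

Round 1: D 2, B 5, C 5, A 3. Eliminate D.
Round 2: B 7, C 5, A 3. Eliminate A.
Round 3: B 7, C 8. C has a majority.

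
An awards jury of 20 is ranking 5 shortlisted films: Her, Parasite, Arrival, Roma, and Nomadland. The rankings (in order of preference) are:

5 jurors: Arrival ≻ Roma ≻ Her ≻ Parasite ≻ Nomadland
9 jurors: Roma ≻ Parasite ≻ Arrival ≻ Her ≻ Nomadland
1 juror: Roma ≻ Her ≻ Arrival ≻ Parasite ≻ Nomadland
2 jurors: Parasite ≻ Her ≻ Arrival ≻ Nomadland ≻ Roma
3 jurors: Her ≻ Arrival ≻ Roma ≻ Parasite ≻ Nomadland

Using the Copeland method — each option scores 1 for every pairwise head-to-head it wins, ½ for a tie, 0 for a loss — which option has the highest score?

Roma

Her: beats Nomadland; loses to Parasite, Arrival, and Roma → score 1.
Parasite: beats Her, Arrival, and Nomadland; loses to Roma → score 3.
Arrival: beats Her and Nomadland; ties Roma; loses to Parasite → score 2.5.
Roma: beats Her, Parasite, and Nomadland; ties Arrival → score 3.5.
Nomadland: loses to Her, Parasite, Arrival, and Roma → score 0.
Roma has the best pairwise record.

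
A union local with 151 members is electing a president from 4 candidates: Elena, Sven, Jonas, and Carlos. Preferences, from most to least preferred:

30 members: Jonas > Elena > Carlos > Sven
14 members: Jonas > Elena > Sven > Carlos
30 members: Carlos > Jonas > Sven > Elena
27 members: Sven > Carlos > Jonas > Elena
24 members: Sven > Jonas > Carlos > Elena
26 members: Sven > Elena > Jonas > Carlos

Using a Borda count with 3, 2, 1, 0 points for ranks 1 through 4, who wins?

Elena: 30·2 + 14·2 + 30·0 + 27·0 + 24·0 + 26·2 = 140
Sven: 30·0 + 14·1 + 30·1 + 27·3 + 24·3 + 26·3 = 275
Jonas: 30·3 + 14·3 + 30·2 + 27·1 + 24·2 + 26·1 = 293
Carlos: 30·1 + 14·0 + 30·3 + 27·2 + 24·1 + 26·0 = 198
Jonas has the highest Borda score (293).

Jonas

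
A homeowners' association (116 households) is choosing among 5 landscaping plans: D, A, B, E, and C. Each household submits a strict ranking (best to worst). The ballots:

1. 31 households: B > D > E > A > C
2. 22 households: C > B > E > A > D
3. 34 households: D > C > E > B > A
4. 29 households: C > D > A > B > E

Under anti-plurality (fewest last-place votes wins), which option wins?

Last-place votes: D 22, A 34, B 0, E 29, C 31.
B is ranked last by the fewest voters, so B wins.

B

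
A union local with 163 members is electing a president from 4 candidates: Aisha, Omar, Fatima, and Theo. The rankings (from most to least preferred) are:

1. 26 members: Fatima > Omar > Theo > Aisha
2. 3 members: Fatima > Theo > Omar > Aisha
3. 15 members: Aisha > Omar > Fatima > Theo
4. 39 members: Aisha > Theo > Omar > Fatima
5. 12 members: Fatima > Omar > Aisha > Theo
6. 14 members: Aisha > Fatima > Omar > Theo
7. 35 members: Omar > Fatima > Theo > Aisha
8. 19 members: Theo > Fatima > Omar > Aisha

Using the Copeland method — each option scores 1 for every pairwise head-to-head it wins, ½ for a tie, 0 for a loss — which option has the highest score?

Omar

Aisha: loses to Omar, Fatima, and Theo → score 0.
Omar: beats Aisha, Fatima, and Theo → score 3.
Fatima: beats Aisha and Theo; loses to Omar → score 2.
Theo: beats Aisha; loses to Omar and Fatima → score 1.
Omar has the best pairwise record.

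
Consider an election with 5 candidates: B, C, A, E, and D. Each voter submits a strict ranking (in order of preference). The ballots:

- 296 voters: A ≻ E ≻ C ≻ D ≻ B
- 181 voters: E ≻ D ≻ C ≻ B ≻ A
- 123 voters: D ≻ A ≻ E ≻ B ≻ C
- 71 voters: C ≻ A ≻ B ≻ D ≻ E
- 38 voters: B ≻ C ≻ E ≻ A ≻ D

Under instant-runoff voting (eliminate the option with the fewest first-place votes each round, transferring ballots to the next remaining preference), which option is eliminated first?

Round 1: B 38, C 71, A 296, E 181, D 123. Eliminate B.

B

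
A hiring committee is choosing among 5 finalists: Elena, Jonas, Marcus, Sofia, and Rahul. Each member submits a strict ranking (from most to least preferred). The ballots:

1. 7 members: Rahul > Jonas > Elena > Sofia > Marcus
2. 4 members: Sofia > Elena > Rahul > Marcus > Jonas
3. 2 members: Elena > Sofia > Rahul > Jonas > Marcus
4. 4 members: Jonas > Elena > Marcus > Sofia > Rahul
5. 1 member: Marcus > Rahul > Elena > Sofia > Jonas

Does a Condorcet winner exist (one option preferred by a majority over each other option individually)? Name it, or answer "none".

Checking pairwise contests:
Jonas beats Elena 11–7.
Rahul beats Jonas 14–4.
Elena beats Marcus 17–1.
Elena beats Sofia 14–4.
Elena beats Rahul 10–8.
Every option loses at least one head-to-head, so there is no Condorcet winner.

none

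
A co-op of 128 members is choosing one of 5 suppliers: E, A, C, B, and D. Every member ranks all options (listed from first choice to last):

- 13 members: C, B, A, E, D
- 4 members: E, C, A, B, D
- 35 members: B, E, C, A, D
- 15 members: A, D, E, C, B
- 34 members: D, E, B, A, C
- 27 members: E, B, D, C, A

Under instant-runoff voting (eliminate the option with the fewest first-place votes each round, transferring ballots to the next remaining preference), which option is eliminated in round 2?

A

Round 1: E 31, A 15, C 13, B 35, D 34. Eliminate C.
Round 2: E 31, A 15, B 48, D 34. Eliminate A.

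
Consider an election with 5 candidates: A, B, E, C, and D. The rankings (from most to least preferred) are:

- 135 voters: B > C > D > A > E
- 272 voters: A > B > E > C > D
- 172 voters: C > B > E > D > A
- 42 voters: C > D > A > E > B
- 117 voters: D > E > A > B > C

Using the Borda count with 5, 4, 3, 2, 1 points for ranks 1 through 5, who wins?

B

A: 135·2 + 272·5 + 172·1 + 42·3 + 117·3 = 2279
B: 135·5 + 272·4 + 172·4 + 42·1 + 117·2 = 2727
E: 135·1 + 272·3 + 172·3 + 42·2 + 117·4 = 2019
C: 135·4 + 272·2 + 172·5 + 42·5 + 117·1 = 2271
D: 135·3 + 272·1 + 172·2 + 42·4 + 117·5 = 1774
B has the highest Borda score (2727).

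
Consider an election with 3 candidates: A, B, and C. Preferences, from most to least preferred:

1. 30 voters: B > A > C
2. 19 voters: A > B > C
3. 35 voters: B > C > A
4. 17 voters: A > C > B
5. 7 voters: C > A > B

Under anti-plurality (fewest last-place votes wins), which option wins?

B

Last-place votes: A 35, B 24, C 49.
B is ranked last by the fewest voters, so B wins.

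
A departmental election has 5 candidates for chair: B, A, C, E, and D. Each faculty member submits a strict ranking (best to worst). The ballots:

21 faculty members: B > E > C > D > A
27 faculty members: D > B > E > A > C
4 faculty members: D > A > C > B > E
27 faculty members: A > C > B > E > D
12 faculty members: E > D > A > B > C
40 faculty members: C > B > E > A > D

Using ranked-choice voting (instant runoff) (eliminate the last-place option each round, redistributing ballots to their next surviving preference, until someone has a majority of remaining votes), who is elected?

Round 1: B 21, A 27, C 40, E 12, D 31. Eliminate E.
Round 2: B 21, A 27, C 40, D 43. Eliminate B.
Round 3: A 27, C 61, D 43. Eliminate A.
Round 4: C 88, D 43. C has a majority.

C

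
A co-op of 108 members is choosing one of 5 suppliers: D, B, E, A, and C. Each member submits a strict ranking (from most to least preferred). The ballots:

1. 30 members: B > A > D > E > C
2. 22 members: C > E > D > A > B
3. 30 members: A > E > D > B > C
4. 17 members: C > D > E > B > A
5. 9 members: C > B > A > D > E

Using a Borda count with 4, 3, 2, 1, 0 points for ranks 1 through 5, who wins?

A

D: 30·2 + 22·2 + 30·2 + 17·3 + 9·1 = 224
B: 30·4 + 22·0 + 30·1 + 17·1 + 9·3 = 194
E: 30·1 + 22·3 + 30·3 + 17·2 + 9·0 = 220
A: 30·3 + 22·1 + 30·4 + 17·0 + 9·2 = 250
C: 30·0 + 22·4 + 30·0 + 17·4 + 9·4 = 192
A has the highest Borda score (250).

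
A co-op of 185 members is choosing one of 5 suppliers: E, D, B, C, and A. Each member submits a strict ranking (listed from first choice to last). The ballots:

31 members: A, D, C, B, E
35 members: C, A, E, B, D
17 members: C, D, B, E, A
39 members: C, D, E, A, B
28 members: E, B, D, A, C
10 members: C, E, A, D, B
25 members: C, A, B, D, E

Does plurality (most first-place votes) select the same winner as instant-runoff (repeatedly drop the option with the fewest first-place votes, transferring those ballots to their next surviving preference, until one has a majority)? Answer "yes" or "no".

yes

Plurality — first-place votes: E 28, D 0, B 0, C 126, A 31. Winner: C.
Instant-runoff — R1 E 28, D 0, B 0, C 126, A 31 (C winner). Winner: C.
The two methods agree.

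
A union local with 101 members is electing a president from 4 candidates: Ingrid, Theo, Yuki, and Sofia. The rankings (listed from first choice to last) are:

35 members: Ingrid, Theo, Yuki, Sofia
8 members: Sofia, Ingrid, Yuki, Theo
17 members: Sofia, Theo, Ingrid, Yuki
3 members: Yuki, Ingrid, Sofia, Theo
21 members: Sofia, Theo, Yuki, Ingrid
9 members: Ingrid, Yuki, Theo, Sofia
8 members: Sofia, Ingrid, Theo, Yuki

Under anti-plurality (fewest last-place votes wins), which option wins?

Theo

Last-place votes: Ingrid 21, Theo 11, Yuki 25, Sofia 44.
Theo is ranked last by the fewest voters, so Theo wins.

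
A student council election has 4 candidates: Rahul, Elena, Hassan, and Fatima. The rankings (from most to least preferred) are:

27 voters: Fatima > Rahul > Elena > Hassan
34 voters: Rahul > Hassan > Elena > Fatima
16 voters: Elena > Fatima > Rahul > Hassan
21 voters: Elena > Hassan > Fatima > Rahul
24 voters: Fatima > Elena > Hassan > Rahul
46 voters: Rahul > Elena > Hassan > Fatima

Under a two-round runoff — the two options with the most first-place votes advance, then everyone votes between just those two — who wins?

Round 1 first-place votes: Rahul 80, Elena 37, Hassan 0, Fatima 51.
Rahul and Fatima advance.
Runoff: Rahul is preferred to Fatima by 80 voters; Fatima by 88.
Fatima wins the runoff.

Fatima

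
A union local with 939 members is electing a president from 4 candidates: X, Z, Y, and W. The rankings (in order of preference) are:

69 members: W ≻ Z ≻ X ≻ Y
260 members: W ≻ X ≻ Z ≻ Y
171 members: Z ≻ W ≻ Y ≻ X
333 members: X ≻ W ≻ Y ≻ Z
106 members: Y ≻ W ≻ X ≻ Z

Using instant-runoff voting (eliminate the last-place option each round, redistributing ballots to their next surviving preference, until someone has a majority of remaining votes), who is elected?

Round 1: X 333, Z 171, Y 106, W 329. Eliminate Y.
Round 2: X 333, Z 171, W 435. Eliminate Z.
Round 3: X 333, W 606. W has a majority.

W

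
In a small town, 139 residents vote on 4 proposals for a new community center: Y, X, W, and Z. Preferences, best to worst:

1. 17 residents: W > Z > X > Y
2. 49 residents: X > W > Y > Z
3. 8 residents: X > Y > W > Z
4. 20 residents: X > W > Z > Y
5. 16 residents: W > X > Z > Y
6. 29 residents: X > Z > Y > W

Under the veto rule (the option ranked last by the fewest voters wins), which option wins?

X

Last-place votes: Y 53, X 0, W 29, Z 57.
X is ranked last by the fewest voters, so X wins.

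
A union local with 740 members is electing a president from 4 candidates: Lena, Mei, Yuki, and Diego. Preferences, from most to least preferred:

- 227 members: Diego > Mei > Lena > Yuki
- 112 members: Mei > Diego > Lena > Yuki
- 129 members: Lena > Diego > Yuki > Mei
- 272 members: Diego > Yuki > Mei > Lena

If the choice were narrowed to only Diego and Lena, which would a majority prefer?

Voters preferring Diego to Lena: 611; preferring Lena to Diego: 129.
Diego wins the head-to-head.

Diego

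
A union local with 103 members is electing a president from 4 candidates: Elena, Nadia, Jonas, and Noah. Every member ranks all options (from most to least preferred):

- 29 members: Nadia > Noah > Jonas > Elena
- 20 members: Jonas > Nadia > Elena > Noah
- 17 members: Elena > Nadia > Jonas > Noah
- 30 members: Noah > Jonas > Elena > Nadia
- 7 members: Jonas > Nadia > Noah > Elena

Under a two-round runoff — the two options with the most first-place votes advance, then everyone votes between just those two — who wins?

Round 1 first-place votes: Elena 17, Nadia 29, Jonas 27, Noah 30.
Noah and Nadia advance.
Runoff: Noah is preferred to Nadia by 30 voters; Nadia by 73.
Nadia wins the runoff.

Nadia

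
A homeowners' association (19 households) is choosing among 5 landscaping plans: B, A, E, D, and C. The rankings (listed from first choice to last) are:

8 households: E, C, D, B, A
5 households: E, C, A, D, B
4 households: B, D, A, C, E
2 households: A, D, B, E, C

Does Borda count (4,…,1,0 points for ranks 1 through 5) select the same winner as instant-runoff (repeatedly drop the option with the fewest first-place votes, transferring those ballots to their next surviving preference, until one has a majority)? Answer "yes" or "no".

yes

Borda — scores: B 28, A 26, E 54, D 39, C 43. Winner: E.
Instant-runoff — R1 B 4, A 2, E 13, D 0, C 0 (E winner). Winner: E.
The two methods agree.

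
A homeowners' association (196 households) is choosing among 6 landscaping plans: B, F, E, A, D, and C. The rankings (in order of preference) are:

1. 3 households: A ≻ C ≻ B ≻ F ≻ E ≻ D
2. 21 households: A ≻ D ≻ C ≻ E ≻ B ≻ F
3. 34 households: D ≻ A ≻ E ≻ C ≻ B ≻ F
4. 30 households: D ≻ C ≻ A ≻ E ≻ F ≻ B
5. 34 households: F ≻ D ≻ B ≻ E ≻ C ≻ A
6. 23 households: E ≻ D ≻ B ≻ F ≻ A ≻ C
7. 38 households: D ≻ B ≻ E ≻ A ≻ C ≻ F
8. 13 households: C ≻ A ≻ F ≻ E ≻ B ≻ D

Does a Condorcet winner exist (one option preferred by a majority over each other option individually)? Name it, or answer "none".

D

D vs B: 180–16 for D.
D vs F: 146–50 for D.
D vs E: 157–39 for D.
D vs A: 159–37 for D.
D vs C: 180–16 for D.
D beats every other option head-to-head.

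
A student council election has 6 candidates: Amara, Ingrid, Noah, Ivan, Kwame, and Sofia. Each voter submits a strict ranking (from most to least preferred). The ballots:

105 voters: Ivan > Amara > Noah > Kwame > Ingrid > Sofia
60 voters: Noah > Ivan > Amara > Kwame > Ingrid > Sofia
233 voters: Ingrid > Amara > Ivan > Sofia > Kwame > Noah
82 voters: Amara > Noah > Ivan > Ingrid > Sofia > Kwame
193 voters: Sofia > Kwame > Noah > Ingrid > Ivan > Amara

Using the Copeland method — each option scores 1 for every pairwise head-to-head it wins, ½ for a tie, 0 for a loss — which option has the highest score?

Ivan

Amara: beats Noah, Kwame, and Sofia; loses to Ingrid and Ivan → score 3.
Ingrid: beats Amara, Ivan, and Sofia; loses to Noah and Kwame → score 3.
Noah: beats Ingrid; loses to Amara, Ivan, Kwame, and Sofia → score 1.
Ivan: beats Amara, Noah, Kwame, and Sofia; loses to Ingrid → score 4.
Kwame: beats Ingrid and Noah; loses to Amara, Ivan, and Sofia → score 2.
Sofia: beats Noah and Kwame; loses to Amara, Ingrid, and Ivan → score 2.
Ivan has the best pairwise record.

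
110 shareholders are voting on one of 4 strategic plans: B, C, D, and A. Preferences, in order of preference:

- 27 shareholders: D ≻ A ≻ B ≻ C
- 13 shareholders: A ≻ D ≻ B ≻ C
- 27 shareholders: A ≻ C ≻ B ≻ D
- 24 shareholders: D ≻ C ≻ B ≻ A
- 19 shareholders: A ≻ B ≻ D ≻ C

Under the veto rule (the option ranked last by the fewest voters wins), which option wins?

B

Last-place votes: B 0, C 59, D 27, A 24.
B is ranked last by the fewest voters, so B wins.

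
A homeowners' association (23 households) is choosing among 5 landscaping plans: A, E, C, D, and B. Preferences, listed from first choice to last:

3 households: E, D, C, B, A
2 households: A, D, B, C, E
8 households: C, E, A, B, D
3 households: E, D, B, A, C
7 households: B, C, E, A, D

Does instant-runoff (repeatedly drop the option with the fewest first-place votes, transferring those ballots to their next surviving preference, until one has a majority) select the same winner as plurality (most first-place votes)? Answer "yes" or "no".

Instant-runoff — R1 A 2, E 6, C 8, D 0, B 7 (D out); R2 A 2, E 6, C 8, B 7 (A out); R3 E 6, C 8, B 9 (E out); R4 C 11, B 12 (B winner). Winner: B.
Plurality — first-place votes: A 2, E 6, C 8, D 0, B 7. Winner: C.
The two methods disagree.

no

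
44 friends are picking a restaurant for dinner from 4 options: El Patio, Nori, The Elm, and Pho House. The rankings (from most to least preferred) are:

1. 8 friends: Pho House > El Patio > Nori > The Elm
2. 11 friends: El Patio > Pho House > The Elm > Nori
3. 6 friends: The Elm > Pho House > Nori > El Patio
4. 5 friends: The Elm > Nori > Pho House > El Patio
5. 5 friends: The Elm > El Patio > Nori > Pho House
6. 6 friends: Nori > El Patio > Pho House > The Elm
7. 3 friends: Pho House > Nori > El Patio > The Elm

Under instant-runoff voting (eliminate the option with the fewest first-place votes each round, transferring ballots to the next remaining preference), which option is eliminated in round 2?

Round 1: El Patio 11, Nori 6, The Elm 16, Pho House 11. Eliminate Nori.
Round 2: El Patio 17, The Elm 16, Pho House 11. Eliminate Pho House.

Pho House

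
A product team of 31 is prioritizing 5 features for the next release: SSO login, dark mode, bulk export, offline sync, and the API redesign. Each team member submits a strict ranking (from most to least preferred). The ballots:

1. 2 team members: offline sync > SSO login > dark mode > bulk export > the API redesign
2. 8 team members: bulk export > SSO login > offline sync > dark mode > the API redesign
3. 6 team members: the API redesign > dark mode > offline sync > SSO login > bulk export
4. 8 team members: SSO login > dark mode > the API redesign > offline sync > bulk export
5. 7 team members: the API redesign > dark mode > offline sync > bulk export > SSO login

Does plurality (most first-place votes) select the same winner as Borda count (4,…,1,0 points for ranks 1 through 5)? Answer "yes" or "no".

no

Plurality — first-place votes: SSO login 8, dark mode 0, bulk export 8, offline sync 2, the API redesign 13. Winner: the API redesign.
Borda — scores: SSO login 68, dark mode 75, bulk export 41, offline sync 58, the API redesign 68. Winner: dark mode.
The two methods disagree.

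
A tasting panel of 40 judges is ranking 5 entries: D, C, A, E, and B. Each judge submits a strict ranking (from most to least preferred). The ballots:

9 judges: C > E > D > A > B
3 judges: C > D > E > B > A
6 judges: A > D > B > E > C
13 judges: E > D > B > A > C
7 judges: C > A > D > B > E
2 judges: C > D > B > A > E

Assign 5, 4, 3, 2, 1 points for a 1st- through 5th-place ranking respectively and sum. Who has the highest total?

D: 9·3 + 3·4 + 6·4 + 13·4 + 7·3 + 2·4 = 144
C: 9·5 + 3·5 + 6·1 + 13·1 + 7·5 + 2·5 = 124
A: 9·2 + 3·1 + 6·5 + 13·2 + 7·4 + 2·2 = 109
E: 9·4 + 3·3 + 6·2 + 13·5 + 7·1 + 2·1 = 131
B: 9·1 + 3·2 + 6·3 + 13·3 + 7·2 + 2·3 = 92
D has the highest Borda score (144).

D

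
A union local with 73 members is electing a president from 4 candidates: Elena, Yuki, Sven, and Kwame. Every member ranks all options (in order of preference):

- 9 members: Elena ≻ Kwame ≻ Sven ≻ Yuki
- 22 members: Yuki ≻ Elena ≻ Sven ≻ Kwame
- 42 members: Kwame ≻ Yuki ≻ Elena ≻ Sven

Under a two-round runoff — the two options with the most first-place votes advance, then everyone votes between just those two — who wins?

Round 1 first-place votes: Elena 9, Yuki 22, Sven 0, Kwame 42.
Kwame and Yuki advance.
Runoff: Kwame is preferred to Yuki by 51 voters; Yuki by 22.
Kwame wins the runoff.

Kwame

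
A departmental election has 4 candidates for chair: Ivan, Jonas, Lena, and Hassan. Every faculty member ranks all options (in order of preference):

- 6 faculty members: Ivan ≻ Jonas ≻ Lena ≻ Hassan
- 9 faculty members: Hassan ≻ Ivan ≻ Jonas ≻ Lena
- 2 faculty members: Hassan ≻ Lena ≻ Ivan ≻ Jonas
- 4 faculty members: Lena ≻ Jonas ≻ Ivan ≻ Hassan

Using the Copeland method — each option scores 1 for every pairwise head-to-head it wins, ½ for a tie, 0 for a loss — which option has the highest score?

Ivan: beats Jonas and Lena; loses to Hassan → score 2.
Jonas: beats Lena; loses to Ivan and Hassan → score 1.
Lena: loses to Ivan, Jonas, and Hassan → score 0.
Hassan: beats Ivan, Jonas, and Lena → score 3.
Hassan has the best pairwise record.

Hassan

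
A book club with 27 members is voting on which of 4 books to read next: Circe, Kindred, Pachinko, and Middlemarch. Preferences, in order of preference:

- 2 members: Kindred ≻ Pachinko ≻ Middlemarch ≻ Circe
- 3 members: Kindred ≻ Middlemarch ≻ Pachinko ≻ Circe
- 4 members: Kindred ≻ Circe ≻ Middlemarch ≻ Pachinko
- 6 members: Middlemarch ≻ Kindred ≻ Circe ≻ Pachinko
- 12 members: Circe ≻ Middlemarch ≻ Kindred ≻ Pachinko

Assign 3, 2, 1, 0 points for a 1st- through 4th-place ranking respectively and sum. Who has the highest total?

Circe: 2·0 + 3·0 + 4·2 + 6·1 + 12·3 = 50
Kindred: 2·3 + 3·3 + 4·3 + 6·2 + 12·1 = 51
Pachinko: 2·2 + 3·1 + 4·0 + 6·0 + 12·0 = 7
Middlemarch: 2·1 + 3·2 + 4·1 + 6·3 + 12·2 = 54
Middlemarch has the highest Borda score (54).

Middlemarch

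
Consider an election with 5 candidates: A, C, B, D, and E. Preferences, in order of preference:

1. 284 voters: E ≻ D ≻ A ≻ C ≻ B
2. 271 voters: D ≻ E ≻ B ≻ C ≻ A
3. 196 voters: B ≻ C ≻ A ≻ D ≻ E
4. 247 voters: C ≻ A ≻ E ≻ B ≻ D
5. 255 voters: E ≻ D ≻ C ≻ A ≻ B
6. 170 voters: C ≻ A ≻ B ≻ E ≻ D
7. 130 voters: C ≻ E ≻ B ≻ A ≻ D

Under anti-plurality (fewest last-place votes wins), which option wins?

C

Last-place votes: A 271, C 0, B 539, D 547, E 196.
C is ranked last by the fewest voters, so C wins.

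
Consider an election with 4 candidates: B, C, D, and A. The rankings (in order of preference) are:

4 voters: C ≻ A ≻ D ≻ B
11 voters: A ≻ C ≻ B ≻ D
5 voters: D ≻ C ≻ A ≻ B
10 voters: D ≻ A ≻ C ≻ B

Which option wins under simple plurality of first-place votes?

D

First-place votes: B 0, C 4, D 15, A 11.
D has the most first-place votes.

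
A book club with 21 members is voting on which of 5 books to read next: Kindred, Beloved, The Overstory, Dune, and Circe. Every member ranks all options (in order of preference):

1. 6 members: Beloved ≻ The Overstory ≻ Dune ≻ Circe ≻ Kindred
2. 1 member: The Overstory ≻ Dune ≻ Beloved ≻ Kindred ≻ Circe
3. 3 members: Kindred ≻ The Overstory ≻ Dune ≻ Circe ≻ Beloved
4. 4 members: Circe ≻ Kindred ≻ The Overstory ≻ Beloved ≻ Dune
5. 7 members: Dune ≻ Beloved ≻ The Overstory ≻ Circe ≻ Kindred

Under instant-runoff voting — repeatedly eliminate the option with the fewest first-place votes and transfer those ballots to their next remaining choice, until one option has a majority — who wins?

Dune

Round 1: Kindred 3, Beloved 6, The Overstory 1, Dune 7, Circe 4. Eliminate The Overstory.
Round 2: Kindred 3, Beloved 6, Dune 8, Circe 4. Eliminate Kindred.
Round 3: Beloved 6, Dune 11, Circe 4. Dune has a majority.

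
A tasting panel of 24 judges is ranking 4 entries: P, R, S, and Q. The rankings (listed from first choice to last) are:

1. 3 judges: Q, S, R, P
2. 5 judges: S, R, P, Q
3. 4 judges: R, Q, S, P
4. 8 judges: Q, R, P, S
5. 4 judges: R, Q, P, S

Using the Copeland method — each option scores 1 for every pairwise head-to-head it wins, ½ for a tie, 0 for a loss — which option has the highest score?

P: ties S; loses to R and Q → score 0.5.
R: beats P, S, and Q → score 3.
S: ties P; loses to R and Q → score 0.5.
Q: beats P and S; loses to R → score 2.
R has the best pairwise record.

R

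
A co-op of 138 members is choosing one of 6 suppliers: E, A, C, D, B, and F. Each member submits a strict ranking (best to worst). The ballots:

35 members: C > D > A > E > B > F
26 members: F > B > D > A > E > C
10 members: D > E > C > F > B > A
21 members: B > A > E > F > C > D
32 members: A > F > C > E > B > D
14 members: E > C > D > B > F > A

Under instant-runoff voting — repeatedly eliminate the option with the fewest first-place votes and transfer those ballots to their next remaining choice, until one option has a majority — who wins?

Round 1: E 14, A 32, C 35, D 10, B 21, F 26. Eliminate D.
Round 2: E 24, A 32, C 35, B 21, F 26. Eliminate B.
Round 3: E 24, A 53, C 35, F 26. Eliminate E.
Round 4: A 53, C 59, F 26. Eliminate F.
Round 5: A 79, C 59. A has a majority.

A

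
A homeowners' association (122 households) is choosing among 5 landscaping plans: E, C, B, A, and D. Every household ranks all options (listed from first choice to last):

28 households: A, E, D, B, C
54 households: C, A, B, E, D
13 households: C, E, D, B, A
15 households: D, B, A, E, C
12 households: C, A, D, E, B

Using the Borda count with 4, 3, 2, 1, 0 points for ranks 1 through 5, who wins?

E: 28·3 + 54·1 + 13·3 + 15·1 + 12·1 = 204
C: 28·0 + 54·4 + 13·4 + 15·0 + 12·4 = 316
B: 28·1 + 54·2 + 13·1 + 15·3 + 12·0 = 194
A: 28·4 + 54·3 + 13·0 + 15·2 + 12·3 = 340
D: 28·2 + 54·0 + 13·2 + 15·4 + 12·2 = 166
A has the highest Borda score (340).

A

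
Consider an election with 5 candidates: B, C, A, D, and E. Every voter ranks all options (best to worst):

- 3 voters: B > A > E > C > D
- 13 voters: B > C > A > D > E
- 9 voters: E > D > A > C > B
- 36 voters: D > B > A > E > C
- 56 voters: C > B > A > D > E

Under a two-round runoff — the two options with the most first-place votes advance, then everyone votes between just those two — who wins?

Round 1 first-place votes: B 16, C 56, A 0, D 36, E 9.
C and D advance.
Runoff: C is preferred to D by 72 voters; D by 45.
C wins the runoff.

C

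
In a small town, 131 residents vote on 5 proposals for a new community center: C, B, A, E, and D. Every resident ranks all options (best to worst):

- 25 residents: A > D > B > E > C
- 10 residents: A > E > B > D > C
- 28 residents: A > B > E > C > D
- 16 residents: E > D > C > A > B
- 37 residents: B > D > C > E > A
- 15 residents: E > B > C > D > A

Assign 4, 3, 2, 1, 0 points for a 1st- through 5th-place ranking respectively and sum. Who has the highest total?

B

C: 25·0 + 10·0 + 28·1 + 16·2 + 37·2 + 15·2 = 164
B: 25·2 + 10·2 + 28·3 + 16·0 + 37·4 + 15·3 = 347
A: 25·4 + 10·4 + 28·4 + 16·1 + 37·0 + 15·0 = 268
E: 25·1 + 10·3 + 28·2 + 16·4 + 37·1 + 15·4 = 272
D: 25·3 + 10·1 + 28·0 + 16·3 + 37·3 + 15·1 = 259
B has the highest Borda score (347).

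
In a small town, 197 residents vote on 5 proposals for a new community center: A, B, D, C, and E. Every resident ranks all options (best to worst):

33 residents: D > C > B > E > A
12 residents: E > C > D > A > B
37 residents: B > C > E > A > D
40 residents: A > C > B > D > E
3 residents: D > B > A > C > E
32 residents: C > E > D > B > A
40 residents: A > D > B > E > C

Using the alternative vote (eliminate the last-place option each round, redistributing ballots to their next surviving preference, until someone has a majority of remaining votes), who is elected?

C

Round 1: A 80, B 37, D 36, C 32, E 12. Eliminate E.
Round 2: A 80, B 37, D 36, C 44. Eliminate D.
Round 3: A 80, B 40, C 77. Eliminate B.
Round 4: A 83, C 114. C has a majority.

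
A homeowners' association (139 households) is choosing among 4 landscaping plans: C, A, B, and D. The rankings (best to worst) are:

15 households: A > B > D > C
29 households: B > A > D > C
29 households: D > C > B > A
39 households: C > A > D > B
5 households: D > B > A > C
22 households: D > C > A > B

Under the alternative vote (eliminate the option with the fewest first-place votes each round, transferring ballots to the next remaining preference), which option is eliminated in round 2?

Round 1: C 39, A 15, B 29, D 56. Eliminate A.
Round 2: C 39, B 44, D 56. Eliminate C.

C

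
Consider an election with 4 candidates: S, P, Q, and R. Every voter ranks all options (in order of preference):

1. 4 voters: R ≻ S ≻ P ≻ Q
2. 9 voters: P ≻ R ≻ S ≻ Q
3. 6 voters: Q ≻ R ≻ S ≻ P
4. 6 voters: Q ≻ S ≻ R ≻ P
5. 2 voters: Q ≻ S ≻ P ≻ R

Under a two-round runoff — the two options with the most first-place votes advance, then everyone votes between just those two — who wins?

Round 1 first-place votes: S 0, P 9, Q 14, R 4.
Q and P advance.
Runoff: Q is preferred to P by 14 voters; P by 13.
Q wins the runoff.

Q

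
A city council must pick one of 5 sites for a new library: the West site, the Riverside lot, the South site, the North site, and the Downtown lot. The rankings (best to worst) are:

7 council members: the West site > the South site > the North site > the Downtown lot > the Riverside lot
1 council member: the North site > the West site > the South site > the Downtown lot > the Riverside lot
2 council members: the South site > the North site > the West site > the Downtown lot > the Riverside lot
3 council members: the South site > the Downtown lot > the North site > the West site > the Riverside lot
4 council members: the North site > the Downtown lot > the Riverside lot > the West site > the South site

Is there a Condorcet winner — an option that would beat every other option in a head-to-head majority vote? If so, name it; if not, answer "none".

none

Checking pairwise contests:
the North site beats the West site 10–7.
the West site beats the Riverside lot 13–4.
the West site beats the South site 12–5.
the South site beats the North site 12–5.
the West site beats the Downtown lot 10–7.
Every option loses at least one head-to-head, so there is no Condorcet winner.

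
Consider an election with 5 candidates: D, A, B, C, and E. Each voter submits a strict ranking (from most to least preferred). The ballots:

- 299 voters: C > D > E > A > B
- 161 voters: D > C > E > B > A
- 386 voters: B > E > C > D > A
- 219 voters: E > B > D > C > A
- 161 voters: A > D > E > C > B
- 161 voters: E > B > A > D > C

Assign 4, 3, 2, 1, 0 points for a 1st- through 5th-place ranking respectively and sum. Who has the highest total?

D: 299·3 + 161·4 + 386·1 + 219·2 + 161·3 + 161·1 = 3009
A: 299·1 + 161·0 + 386·0 + 219·0 + 161·4 + 161·2 = 1265
B: 299·0 + 161·1 + 386·4 + 219·3 + 161·0 + 161·3 = 2845
C: 299·4 + 161·3 + 386·2 + 219·1 + 161·1 + 161·0 = 2831
E: 299·2 + 161·2 + 386·3 + 219·4 + 161·2 + 161·4 = 3920
E has the highest Borda score (3920).

E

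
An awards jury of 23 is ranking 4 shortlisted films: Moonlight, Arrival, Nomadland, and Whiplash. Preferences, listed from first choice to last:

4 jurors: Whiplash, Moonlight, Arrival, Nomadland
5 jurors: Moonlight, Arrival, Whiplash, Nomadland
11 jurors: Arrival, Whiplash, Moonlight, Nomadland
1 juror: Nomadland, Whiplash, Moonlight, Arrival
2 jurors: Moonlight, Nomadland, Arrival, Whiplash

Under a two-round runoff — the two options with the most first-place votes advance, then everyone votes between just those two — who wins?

Round 1 first-place votes: Moonlight 7, Arrival 11, Nomadland 1, Whiplash 4.
Arrival and Moonlight advance.
Runoff: Arrival is preferred to Moonlight by 11 voters; Moonlight by 12.
Moonlight wins the runoff.

Moonlight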